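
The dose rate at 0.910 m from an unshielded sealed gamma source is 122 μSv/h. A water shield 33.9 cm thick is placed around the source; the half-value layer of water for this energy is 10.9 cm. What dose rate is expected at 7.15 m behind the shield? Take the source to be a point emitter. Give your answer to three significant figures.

Distance alone: (0.910/7.15)² = 0.01620, so 122 × 0.01620 = 1.976 μSv/h.
Shield: 33.9/10.9 = 3.110 half-value layers → attenuation 2^(−3.110) = 0.1158.
Combined: 1.976 × 0.1158 = 0.2288 μSv/h.

0.229 μSv/h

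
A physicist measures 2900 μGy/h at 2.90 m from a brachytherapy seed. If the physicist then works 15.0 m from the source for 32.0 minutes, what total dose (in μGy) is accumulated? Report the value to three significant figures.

57.8 μGy

Since intensity falls as 1/r², rate at 15.0 m:
2900 × (2.90/15.0)² = 2900 × 0.03738 = 108.4 μGy/h.
Dose = rate × time = 108.4 μGy/h × 0.5333 h = 57.81 μGy.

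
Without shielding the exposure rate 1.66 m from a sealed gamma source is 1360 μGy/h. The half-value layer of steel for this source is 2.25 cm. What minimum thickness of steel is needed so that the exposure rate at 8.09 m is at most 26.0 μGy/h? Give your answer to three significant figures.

At 8.09 m, distance alone gives 1360 × (1.66/8.09)² = 1360 × 0.04210 = 57.26 μGy/h.
Further attenuation needed: 57.26/26.0 = 2.202.
n = log₂(2.202) = 1.139 half-value layers.
Thickness = 1.139 × 2.25 cm = 2.563 cm.

2.56 cm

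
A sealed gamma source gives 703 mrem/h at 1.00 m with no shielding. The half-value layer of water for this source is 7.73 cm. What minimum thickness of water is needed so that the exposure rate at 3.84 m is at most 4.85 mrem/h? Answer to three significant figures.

25.5 cm

At 3.84 m, distance alone gives 703 × (1.00/3.84)² = 703 × 0.06782 = 47.68 mrem/h.
Further attenuation needed: 47.68/4.85 = 9.831.
n = log₂(9.831) = 3.297 half-value layers.
Thickness = 3.297 × 7.73 cm = 25.49 cm.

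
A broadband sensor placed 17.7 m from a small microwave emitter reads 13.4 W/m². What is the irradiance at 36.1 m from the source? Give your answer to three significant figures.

3.22 W/m²

Intensity scales as (d₁/d₂)², so scaling from 17.7 m to 36.1 m:
13.4 × (17.7/36.1)² = 13.4 × 0.2404 = 3.221 W/m².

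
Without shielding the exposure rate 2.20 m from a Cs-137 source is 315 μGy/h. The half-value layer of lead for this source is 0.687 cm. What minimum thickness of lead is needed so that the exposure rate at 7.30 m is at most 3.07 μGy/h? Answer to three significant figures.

2.21 cm

At 7.30 m, distance alone gives (2.20/7.30)² = 0.09082, so 315 × 0.09082 = 28.61 μGy/h.
Further attenuation needed: 28.61/3.07 = 9.319.
n = log₂(9.319) = 3.220 half-value layers.
Thickness = 3.220 × 0.687 cm = 2.212 cm.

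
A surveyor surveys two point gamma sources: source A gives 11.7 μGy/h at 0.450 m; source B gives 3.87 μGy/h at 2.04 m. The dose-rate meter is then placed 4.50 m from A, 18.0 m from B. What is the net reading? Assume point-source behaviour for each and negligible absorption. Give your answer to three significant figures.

By superposition, sum each source's inverse-square contribution:
A: 11.7 × (0.450/4.50)² = 0.1170 μGy/h
B: 3.87 × (2.04/18.0)² = 0.04971 μGy/h
Total = 0.1170 + 0.04971 = 0.1667 μGy/h.

0.167 μGy/h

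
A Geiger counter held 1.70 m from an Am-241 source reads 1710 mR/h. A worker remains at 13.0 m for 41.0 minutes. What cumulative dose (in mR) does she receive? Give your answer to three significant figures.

20.0 mR

Intensity scales as (d₁/d₂)², so rate at 13.0 m:
(1.70/13.0)² = 0.01710, so 1710 × 0.01710 = 29.24 mR/h.
Dose = rate × time = 29.24 mR/h × 0.6833 h = 19.98 mR.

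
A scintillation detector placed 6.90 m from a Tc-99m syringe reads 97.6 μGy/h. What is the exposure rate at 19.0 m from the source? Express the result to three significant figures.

12.9 μGy/h

Since intensity falls as 1/r², scaling from 6.90 m to 19.0 m:
97.6 × (6.90/19.0)² = 97.6 × 0.1319 = 12.87 μGy/h.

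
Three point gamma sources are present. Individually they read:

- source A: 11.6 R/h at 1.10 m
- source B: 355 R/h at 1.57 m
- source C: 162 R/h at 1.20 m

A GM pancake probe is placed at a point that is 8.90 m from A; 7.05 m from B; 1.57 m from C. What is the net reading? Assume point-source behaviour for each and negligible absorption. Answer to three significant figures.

Each source contributes Iᵢ·(dᵢ/rᵢ)²; contributions add.
A: 11.6 × (1.10/8.90)² = 0.1772 R/h
B: 355 × (1.57/7.05)² = 17.61 R/h
C: 162 × (1.20/1.57)² = 94.64 R/h
Total = 0.1772 + 17.61 + 94.64 = 112.4 R/h.

112 R/h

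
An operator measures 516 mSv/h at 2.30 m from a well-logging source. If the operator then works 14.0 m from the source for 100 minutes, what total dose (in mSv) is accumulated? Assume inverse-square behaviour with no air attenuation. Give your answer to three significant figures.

23.2 mSv

Applying the 1/r² law, rate at 14.0 m:
516 × (2.30/14.0)² = 516 × 0.02699 = 13.93 mSv/h.
Dose = rate × time = 13.93 mSv/h × 1.667 h = 23.22 mSv.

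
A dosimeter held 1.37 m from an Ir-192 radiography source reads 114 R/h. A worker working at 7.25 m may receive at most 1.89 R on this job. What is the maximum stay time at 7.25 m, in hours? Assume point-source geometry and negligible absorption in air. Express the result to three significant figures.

Intensity scales as (d₁/d₂)², so rate at 7.25 m:
114 × (1.37/7.25)² = 114 × 0.03571 = 4.071 R/h.
Stay time = 1.89 R ÷ 4.071 R/h = 0.4643 h.

0.464 h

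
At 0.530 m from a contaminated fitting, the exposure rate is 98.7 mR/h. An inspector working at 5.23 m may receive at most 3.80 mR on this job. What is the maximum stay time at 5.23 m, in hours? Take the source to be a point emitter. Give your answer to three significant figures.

Using I₁d₁² = I₂d₂², rate at 5.23 m:
(0.530/5.23)² = 0.01027, so 98.7 × 0.01027 = 1.014 mR/h.
Stay time = 3.80 mR ÷ 1.014 mR/h = 3.748 h.

3.75 h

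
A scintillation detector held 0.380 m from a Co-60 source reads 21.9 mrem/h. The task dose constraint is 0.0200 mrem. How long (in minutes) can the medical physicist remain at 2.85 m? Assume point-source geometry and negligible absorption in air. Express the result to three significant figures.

3.08 min

Since intensity falls as 1/r², rate at 2.85 m:
(0.380/2.85)² = 0.01778, so 21.9 × 0.01778 = 0.3894 mrem/h.
Stay time = 0.0200 mrem ÷ 0.3894 mrem/h = 0.05136 h = 3.082 min.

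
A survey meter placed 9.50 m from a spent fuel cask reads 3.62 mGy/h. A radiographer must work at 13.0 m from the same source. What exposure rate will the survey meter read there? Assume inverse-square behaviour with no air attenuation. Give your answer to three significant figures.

Since intensity falls as 1/r², scaling from 9.50 m to 13.0 m:
(9.50/13.0)² = 0.5340, so 3.62 × 0.5340 = 1.933 mGy/h.

1.93 mGy/h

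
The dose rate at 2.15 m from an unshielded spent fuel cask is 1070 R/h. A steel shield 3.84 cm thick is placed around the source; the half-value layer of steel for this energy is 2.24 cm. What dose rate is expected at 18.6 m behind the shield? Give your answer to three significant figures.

4.36 R/h

Distance alone: 1070 × (2.15/18.6)² = 1070 × 0.01336 = 14.30 R/h.
Shield: 3.84/2.24 = 1.714 half-value layers → attenuation 2^(−1.714) = 0.3048.
Combined: 14.30 × 0.3048 = 4.359 R/h.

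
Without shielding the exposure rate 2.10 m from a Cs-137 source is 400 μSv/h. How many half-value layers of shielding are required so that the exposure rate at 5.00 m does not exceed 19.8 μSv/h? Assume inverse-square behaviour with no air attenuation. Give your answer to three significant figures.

1.83 half-value layers

At 5.00 m, distance alone gives (2.10/5.00)² = 0.1764, so 400 × 0.1764 = 70.56 μSv/h.
Further attenuation needed: 70.56/19.8 = 3.564.
n = log₂(3.564) = 1.833 half-value layers.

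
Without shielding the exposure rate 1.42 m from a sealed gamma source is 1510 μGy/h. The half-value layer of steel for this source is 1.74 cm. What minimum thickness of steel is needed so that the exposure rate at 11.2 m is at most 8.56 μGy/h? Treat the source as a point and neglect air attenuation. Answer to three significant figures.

2.62 cm

At 11.2 m, distance alone gives (1.42/11.2)² = 0.01607, so 1510 × 0.01607 = 24.27 μGy/h.
Further attenuation needed: 24.27/8.56 = 2.835.
n = log₂(2.835) = 1.503 half-value layers.
Thickness = 1.503 × 1.74 cm = 2.615 cm.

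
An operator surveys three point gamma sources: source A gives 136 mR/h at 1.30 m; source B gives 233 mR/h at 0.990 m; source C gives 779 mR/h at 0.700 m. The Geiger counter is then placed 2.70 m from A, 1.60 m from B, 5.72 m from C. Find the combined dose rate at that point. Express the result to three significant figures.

132 mR/h

Each source contributes Iᵢ·(dᵢ/rᵢ)²; contributions add.
A: 136 × (1.30/2.70)² = 31.53 mR/h
B: 233 × (0.990/1.60)² = 89.20 mR/h
C: 779 × (0.700/5.72)² = 11.67 mR/h
Total = 31.53 + 89.20 + 11.67 = 132.4 mR/h.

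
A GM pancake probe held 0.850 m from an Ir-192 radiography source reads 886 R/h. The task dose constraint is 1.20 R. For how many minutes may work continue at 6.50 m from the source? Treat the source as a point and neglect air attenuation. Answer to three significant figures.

By the inverse-square law, rate at 6.50 m:
886 × (0.850/6.50)² = 886 × 0.01710 = 15.15 R/h.
Stay time = 1.20 R ÷ 15.15 R/h = 0.07921 h = 4.753 min.

4.75 min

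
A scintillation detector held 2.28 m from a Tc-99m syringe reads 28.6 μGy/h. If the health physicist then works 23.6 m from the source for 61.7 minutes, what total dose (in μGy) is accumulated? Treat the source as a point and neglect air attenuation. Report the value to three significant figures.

Applying the 1/r² law, rate at 23.6 m:
28.6 × (2.28/23.6)² = 28.6 × 0.009334 = 0.2670 μGy/h.
Dose = rate × time = 0.2670 μGy/h × 1.028 h = 0.2745 μGy.

0.275 μGy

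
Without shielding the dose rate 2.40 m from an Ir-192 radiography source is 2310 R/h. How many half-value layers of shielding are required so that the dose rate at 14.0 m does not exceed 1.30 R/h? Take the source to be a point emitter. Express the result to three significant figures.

At 14.0 m, distance alone gives (2.40/14.0)² = 0.02939, so 2310 × 0.02939 = 67.89 R/h.
Further attenuation needed: 67.89/1.30 = 52.22.
n = log₂(52.22) = 5.707 half-value layers.

5.71 half-value layers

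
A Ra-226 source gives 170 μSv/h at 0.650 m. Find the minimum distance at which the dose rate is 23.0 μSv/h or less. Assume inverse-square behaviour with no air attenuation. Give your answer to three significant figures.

1.77 m

Applying the 1/r² law, d₂ = d₁·√(I₁/I₂).
I₁/I₂ = 170/23.0 = 7.391, so d₂ = 0.650 × √7.391 = 1.767 m.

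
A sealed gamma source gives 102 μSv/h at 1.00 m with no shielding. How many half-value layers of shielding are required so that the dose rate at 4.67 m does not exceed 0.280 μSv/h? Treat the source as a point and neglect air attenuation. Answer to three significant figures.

At 4.67 m, distance alone gives 102 × (1.00/4.67)² = 102 × 0.04585 = 4.677 μSv/h.
Further attenuation needed: 4.677/0.280 = 16.70.
n = log₂(16.70) = 4.062 half-value layers.

4.06 half-value layers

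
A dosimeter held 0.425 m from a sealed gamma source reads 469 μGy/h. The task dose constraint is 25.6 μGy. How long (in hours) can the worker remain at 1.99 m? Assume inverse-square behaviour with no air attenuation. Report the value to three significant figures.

1.20 h

By the inverse-square law, rate at 1.99 m:
(0.425/1.99)² = 0.04561, so 469 × 0.04561 = 21.39 μGy/h.
Stay time = 25.6 μGy ÷ 21.39 μGy/h = 1.197 h.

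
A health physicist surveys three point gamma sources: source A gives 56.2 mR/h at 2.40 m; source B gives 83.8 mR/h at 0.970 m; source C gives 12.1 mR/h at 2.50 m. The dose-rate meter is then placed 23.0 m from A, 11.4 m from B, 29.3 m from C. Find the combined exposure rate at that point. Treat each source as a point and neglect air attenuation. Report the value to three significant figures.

Each source contributes Iᵢ·(dᵢ/rᵢ)²; contributions add.
A: 56.2 × (2.40/23.0)² = 0.6119 mR/h
B: 83.8 × (0.970/11.4)² = 0.6067 mR/h
C: 12.1 × (2.50/29.3)² = 0.08809 mR/h
Total = 0.6119 + 0.6067 + 0.08809 = 1.307 mR/h.

1.31 mR/h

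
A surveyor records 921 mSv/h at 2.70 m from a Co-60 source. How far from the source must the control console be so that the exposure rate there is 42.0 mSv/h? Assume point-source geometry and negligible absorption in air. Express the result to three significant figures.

Since intensity falls as 1/r², d₂ = d₁·√(I₁/I₂).
I₁/I₂ = 921/42.0 = 21.93, so d₂ = 2.70 × √21.93 = 12.64 m.

12.6 m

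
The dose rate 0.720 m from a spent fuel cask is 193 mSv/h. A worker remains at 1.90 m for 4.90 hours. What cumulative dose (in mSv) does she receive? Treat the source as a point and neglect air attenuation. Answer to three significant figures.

136 mSv

Using I₁d₁² = I₂d₂², rate at 1.90 m:
193 × (0.720/1.90)² = 193 × 0.1436 = 27.71 mSv/h.
Dose = rate × time = 27.71 mSv/h × 4.900 h = 135.8 mSv.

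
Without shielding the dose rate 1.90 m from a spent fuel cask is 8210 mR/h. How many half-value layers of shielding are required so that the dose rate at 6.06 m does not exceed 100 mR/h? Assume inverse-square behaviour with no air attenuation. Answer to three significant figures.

At 6.06 m, distance alone gives 8210 × (1.90/6.06)² = 8210 × 0.09830 = 807.0 mR/h.
Further attenuation needed: 807.0/100 = 8.070.
n = log₂(8.070) = 3.013 half-value layers.

3.01 half-value layers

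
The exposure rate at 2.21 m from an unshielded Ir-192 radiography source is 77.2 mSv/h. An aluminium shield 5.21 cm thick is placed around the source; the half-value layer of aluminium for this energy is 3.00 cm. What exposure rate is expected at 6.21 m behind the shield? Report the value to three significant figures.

2.93 mSv/h

Distance alone: 77.2 × (2.21/6.21)² = 77.2 × 0.1266 = 9.774 mSv/h.
Shield: 5.21/3.00 = 1.737 half-value layers → attenuation 2^(−1.737) = 0.3000.
Combined: 9.774 × 0.3000 = 2.932 mSv/h.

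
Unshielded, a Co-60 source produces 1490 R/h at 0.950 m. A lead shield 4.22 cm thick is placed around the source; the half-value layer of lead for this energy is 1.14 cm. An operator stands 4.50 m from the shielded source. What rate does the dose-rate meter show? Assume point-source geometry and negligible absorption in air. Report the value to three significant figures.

5.10 R/h

Distance alone: (0.950/4.50)² = 0.04457, so 1490 × 0.04457 = 66.41 R/h.
Shield: 4.22/1.14 = 3.702 half-value layers → attenuation 2^(−3.702) = 0.07684.
Combined: 66.41 × 0.07684 = 5.103 R/h.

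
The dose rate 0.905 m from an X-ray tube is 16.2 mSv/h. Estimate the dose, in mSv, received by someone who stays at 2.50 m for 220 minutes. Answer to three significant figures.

7.78 mSv

Since intensity falls as 1/r², rate at 2.50 m:
(0.905/2.50)² = 0.1310, so 16.2 × 0.1310 = 2.122 mSv/h.
Dose = rate × time = 2.122 mSv/h × 3.667 h = 7.781 mSv.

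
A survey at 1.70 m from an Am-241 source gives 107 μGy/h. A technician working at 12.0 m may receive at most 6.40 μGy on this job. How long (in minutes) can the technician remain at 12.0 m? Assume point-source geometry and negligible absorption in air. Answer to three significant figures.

Intensity scales as (d₁/d₂)², so rate at 12.0 m:
(1.70/12.0)² = 0.02007, so 107 × 0.02007 = 2.147 μGy/h.
Stay time = 6.40 μGy ÷ 2.147 μGy/h = 2.981 h = 178.9 min.

179 min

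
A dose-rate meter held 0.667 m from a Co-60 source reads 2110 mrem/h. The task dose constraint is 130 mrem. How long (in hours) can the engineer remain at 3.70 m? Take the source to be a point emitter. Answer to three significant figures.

Using I₁d₁² = I₂d₂², rate at 3.70 m:
2110 × (0.667/3.70)² = 2110 × 0.03250 = 68.58 mrem/h.
Stay time = 130 mrem ÷ 68.58 mrem/h = 1.896 h.

1.90 h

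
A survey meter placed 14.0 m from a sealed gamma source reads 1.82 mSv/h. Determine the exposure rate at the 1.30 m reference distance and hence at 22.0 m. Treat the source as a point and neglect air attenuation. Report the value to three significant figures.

211 mSv/h; 0.737 mSv/h

Using I₁d₁² = I₂d₂²,
At 1.30 m: 1.82 × (14.0/1.30)² = 1.82 × 116.0 = 211.1 mSv/h
At 22.0 m: 211.1 × (1.30/22.0)² = 211.1 × 0.003492 = 0.7372 mSv/h.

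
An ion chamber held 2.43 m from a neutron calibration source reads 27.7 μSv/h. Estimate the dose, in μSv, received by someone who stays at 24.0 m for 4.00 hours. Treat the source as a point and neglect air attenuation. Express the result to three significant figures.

Since intensity falls as 1/r², rate at 24.0 m:
(2.43/24.0)² = 0.01025, so 27.7 × 0.01025 = 0.2839 μSv/h.
Dose = rate × time = 0.2839 μSv/h × 4.000 h = 1.136 μSv.

1.14 μSv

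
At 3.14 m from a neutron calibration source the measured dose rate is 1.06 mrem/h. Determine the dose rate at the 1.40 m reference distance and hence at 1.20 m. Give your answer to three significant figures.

By the inverse-square law,
At 1.40 m: 1.06 × (3.14/1.40)² = 1.06 × 5.030 = 5.332 mrem/h
At 1.20 m: (1.40/1.20)² = 1.361, so 5.332 × 1.361 = 7.257 mrem/h.

5.33 mrem/h; 7.26 mrem/h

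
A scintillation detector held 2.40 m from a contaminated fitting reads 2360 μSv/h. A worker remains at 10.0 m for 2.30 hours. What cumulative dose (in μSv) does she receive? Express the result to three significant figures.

313 μSv

Using I₁d₁² = I₂d₂², rate at 10.0 m:
2360 × (2.40/10.0)² = 2360 × 0.05760 = 135.9 μSv/h.
Dose = rate × time = 135.9 μSv/h × 2.300 h = 312.6 μSv.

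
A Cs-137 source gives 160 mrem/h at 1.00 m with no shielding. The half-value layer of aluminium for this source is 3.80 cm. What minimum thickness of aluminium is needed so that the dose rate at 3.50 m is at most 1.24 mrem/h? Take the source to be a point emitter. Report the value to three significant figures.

12.9 cm

At 3.50 m, distance alone gives 160 × (1.00/3.50)² = 160 × 0.08163 = 13.06 mrem/h.
Further attenuation needed: 13.06/1.24 = 10.53.
n = log₂(10.53) = 3.396 half-value layers.
Thickness = 3.396 × 3.80 cm = 12.90 cm.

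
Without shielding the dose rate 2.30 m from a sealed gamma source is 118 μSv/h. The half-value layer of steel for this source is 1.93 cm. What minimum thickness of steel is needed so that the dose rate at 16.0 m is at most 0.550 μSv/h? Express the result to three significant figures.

4.15 cm

At 16.0 m, distance alone gives (2.30/16.0)² = 0.02066, so 118 × 0.02066 = 2.438 μSv/h.
Further attenuation needed: 2.438/0.550 = 4.433.
n = log₂(4.433) = 2.148 half-value layers.
Thickness = 2.148 × 1.93 cm = 4.146 cm.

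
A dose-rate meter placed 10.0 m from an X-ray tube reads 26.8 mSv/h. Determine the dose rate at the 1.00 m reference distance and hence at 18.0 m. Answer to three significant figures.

2680 mSv/h; 8.27 mSv/h

Since intensity falls as 1/r²,
At 1.00 m: (10.0/1.00)² = 100.0, so 26.8 × 100.0 = 2680 mSv/h
At 18.0 m: (1.00/18.0)² = 0.003086, so 2680 × 0.003086 = 8.270 mSv/h.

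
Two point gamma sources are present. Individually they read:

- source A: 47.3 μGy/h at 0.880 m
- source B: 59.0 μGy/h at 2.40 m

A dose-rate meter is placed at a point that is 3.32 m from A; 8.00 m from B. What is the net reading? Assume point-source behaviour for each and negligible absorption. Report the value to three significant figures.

8.63 μGy/h

Each source contributes Iᵢ·(dᵢ/rᵢ)²; contributions add.
A: 47.3 × (0.880/3.32)² = 3.323 μGy/h
B: 59.0 × (2.40/8.00)² = 5.310 μGy/h
Total = 3.323 + 5.310 = 8.633 μGy/h.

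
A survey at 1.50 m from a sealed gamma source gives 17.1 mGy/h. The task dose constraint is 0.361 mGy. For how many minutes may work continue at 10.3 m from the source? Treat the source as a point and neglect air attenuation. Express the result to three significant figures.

By the inverse-square law, rate at 10.3 m:
(1.50/10.3)² = 0.02121, so 17.1 × 0.02121 = 0.3627 mGy/h.
Stay time = 0.361 mGy ÷ 0.3627 mGy/h = 0.9953 h = 59.72 min.

59.7 min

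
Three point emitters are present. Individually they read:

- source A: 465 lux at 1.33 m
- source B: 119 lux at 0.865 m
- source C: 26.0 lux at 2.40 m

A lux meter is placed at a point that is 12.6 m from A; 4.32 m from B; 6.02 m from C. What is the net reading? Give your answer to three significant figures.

Each source contributes Iᵢ·(dᵢ/rᵢ)²; contributions add.
A: 465 × (1.33/12.6)² = 5.181 lux
B: 119 × (0.865/4.32)² = 4.771 lux
C: 26.0 × (2.40/6.02)² = 4.132 lux
Total = 5.181 + 4.771 + 4.132 = 14.08 lux.

14.1 lux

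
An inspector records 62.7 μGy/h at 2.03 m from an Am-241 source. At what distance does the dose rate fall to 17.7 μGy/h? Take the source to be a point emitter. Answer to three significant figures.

3.82 m

By the inverse-square law, d₂ = d₁·√(I₁/I₂).
I₁/I₂ = 62.7/17.7 = 3.542, so d₂ = 2.03 × √3.542 = 3.821 m.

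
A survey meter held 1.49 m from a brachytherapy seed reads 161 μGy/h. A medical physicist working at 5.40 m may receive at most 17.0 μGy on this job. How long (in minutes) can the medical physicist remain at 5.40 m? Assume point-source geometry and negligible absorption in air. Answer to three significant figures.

83.2 min

By the inverse-square law, rate at 5.40 m:
(1.49/5.40)² = 0.07614, so 161 × 0.07614 = 12.26 μGy/h.
Stay time = 17.0 μGy ÷ 12.26 μGy/h = 1.387 h = 83.22 min.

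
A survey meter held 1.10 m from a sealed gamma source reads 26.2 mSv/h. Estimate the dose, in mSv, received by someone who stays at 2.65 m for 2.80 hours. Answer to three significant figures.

Since intensity falls as 1/r², rate at 2.65 m:
26.2 × (1.10/2.65)² = 26.2 × 0.1723 = 4.514 mSv/h.
Dose = rate × time = 4.514 mSv/h × 2.800 h = 12.64 mSv.

12.6 mSv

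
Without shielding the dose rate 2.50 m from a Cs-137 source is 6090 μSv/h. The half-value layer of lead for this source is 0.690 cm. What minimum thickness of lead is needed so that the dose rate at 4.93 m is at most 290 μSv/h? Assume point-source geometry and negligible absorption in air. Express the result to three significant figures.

1.68 cm

At 4.93 m, distance alone gives 6090 × (2.50/4.93)² = 6090 × 0.2571 = 1566 μSv/h.
Further attenuation needed: 1566/290 = 5.400.
n = log₂(5.400) = 2.433 half-value layers.
Thickness = 2.433 × 0.690 cm = 1.679 cm.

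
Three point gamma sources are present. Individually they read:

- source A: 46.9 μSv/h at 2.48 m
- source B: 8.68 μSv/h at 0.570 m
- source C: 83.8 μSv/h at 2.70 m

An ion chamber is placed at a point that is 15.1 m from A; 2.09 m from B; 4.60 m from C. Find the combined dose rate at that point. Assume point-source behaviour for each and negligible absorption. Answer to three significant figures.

30.8 μSv/h

By superposition, sum each source's inverse-square contribution:
A: 46.9 × (2.48/15.1)² = 1.265 μSv/h
B: 8.68 × (0.570/2.09)² = 0.6456 μSv/h
C: 83.8 × (2.70/4.60)² = 28.87 μSv/h
Total = 1.265 + 0.6456 + 28.87 = 30.78 μSv/h.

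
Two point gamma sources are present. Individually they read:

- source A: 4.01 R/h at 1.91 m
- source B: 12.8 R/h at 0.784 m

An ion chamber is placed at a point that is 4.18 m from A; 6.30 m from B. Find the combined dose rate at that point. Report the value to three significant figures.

1.04 R/h

Each source contributes Iᵢ·(dᵢ/rᵢ)²; contributions add.
A: 4.01 × (1.91/4.18)² = 0.8373 R/h
B: 12.8 × (0.784/6.30)² = 0.1982 R/h
Total = 0.8373 + 0.1982 = 1.036 R/h.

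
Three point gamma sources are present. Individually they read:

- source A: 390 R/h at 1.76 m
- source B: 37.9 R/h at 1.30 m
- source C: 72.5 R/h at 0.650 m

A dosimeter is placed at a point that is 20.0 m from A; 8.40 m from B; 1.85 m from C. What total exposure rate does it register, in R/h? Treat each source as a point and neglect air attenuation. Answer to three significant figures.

12.9 R/h

By superposition, sum each source's inverse-square contribution:
A: 390 × (1.76/20.0)² = 3.020 R/h
B: 37.9 × (1.30/8.40)² = 0.9078 R/h
C: 72.5 × (0.650/1.85)² = 8.950 R/h
Total = 3.020 + 0.9078 + 8.950 = 12.88 R/h.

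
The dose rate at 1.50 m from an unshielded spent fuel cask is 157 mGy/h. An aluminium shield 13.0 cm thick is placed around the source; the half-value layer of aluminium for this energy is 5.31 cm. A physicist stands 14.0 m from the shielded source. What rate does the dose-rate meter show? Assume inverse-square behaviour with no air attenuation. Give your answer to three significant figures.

Distance alone: 157 × (1.50/14.0)² = 157 × 0.01148 = 1.802 mGy/h.
Shield: 13.0/5.31 = 2.448 half-value layers → attenuation 2^(−2.448) = 0.1833.
Combined: 1.802 × 0.1833 = 0.3303 mGy/h.

0.330 mGy/h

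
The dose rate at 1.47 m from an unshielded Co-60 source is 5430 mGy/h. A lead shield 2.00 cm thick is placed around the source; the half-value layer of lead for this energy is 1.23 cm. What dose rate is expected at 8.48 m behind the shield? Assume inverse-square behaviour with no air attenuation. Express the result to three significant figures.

52.9 mGy/h

Distance alone: (1.47/8.48)² = 0.03005, so 5430 × 0.03005 = 163.2 mGy/h.
Shield: 2.00/1.23 = 1.626 half-value layers → attenuation 2^(−1.626) = 0.3240.
Combined: 163.2 × 0.3240 = 52.88 mGy/h.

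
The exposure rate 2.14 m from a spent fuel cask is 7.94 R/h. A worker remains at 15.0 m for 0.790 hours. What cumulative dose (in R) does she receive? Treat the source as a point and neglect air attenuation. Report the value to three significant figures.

Using I₁d₁² = I₂d₂², rate at 15.0 m:
(2.14/15.0)² = 0.02035, so 7.94 × 0.02035 = 0.1616 R/h.
Dose = rate × time = 0.1616 R/h × 0.7900 h = 0.1277 R.

0.128 R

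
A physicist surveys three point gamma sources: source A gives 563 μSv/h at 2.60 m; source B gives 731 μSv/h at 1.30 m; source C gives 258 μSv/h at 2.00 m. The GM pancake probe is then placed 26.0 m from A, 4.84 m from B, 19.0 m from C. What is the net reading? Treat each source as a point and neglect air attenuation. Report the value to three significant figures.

Each source contributes Iᵢ·(dᵢ/rᵢ)²; contributions add.
A: 563 × (2.60/26.0)² = 5.630 μSv/h
B: 731 × (1.30/4.84)² = 52.74 μSv/h
C: 258 × (2.00/19.0)² = 2.859 μSv/h
Total = 5.630 + 52.74 + 2.859 = 61.23 μSv/h.

61.2 μSv/h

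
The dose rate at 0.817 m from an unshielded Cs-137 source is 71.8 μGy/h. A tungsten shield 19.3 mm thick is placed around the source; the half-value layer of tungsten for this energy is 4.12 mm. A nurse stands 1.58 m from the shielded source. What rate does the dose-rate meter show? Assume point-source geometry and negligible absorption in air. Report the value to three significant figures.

Distance alone: 71.8 × (0.817/1.58)² = 71.8 × 0.2674 = 19.20 μGy/h.
Shield: 19.3/4.12 = 4.684 half-value layers → attenuation 2^(−4.684) = 0.03890.
Combined: 19.20 × 0.03890 = 0.7469 μGy/h.

0.747 μGy/h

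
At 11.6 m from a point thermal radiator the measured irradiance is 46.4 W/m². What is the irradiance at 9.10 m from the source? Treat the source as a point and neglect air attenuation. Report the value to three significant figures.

Since intensity falls as 1/r², scaling from 11.6 m to 9.10 m:
46.4 × (11.6/9.10)² = 46.4 × 1.625 = 75.40 W/m².

75.4 W/m²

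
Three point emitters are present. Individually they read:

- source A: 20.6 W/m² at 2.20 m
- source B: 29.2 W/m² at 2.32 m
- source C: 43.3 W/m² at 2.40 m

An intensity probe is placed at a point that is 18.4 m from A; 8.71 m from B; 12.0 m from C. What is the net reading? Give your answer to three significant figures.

By superposition, sum each source's inverse-square contribution:
A: 20.6 × (2.20/18.4)² = 0.2945 W/m²
B: 29.2 × (2.32/8.71)² = 2.072 W/m²
C: 43.3 × (2.40/12.0)² = 1.732 W/m²
Total = 0.2945 + 2.072 + 1.732 = 4.098 W/m².

4.10 W/m²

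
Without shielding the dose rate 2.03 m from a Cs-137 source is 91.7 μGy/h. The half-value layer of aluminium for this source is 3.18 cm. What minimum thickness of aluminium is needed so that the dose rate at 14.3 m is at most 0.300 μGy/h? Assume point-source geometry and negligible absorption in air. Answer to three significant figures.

8.34 cm

At 14.3 m, distance alone gives (2.03/14.3)² = 0.02015, so 91.7 × 0.02015 = 1.848 μGy/h.
Further attenuation needed: 1.848/0.300 = 6.160.
n = log₂(6.160) = 2.623 half-value layers.
Thickness = 2.623 × 3.18 cm = 8.341 cm.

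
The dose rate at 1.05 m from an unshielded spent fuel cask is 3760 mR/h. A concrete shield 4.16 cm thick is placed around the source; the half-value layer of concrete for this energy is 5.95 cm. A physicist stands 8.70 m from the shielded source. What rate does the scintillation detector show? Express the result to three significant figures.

33.7 mR/h

Distance alone: (1.05/8.70)² = 0.01457, so 3760 × 0.01457 = 54.78 mR/h.
Shield: 4.16/5.95 = 0.6992 half-value layers → attenuation 2^(−0.6992) = 0.6159.
Combined: 54.78 × 0.6159 = 33.74 mR/h.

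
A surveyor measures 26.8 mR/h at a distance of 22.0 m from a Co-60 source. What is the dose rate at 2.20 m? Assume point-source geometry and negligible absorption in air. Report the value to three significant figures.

By the inverse-square law, the rate at 2.20 m is
(22.0/2.20)² = 100.0, so 26.8 × 100.0 = 2680 mR/h.

2680 mR/h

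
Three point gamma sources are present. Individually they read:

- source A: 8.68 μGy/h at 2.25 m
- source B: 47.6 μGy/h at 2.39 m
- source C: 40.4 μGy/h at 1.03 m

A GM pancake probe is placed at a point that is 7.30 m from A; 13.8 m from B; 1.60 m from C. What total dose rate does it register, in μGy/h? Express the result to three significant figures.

By superposition, sum each source's inverse-square contribution:
A: 8.68 × (2.25/7.30)² = 0.8246 μGy/h
B: 47.6 × (2.39/13.8)² = 1.428 μGy/h
C: 40.4 × (1.03/1.60)² = 16.74 μGy/h
Total = 0.8246 + 1.428 + 16.74 = 18.99 μGy/h.

19.0 μGy/h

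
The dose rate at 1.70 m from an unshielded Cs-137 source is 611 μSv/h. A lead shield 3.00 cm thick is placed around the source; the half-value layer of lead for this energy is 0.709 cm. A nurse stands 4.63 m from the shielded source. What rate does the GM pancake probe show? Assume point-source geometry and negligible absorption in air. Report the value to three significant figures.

4.39 μSv/h

Distance alone: 611 × (1.70/4.63)² = 611 × 0.1348 = 82.36 μSv/h.
Shield: 3.00/0.709 = 4.231 half-value layers → attenuation 2^(−4.231) = 0.05325.
Combined: 82.36 × 0.05325 = 4.386 μSv/h.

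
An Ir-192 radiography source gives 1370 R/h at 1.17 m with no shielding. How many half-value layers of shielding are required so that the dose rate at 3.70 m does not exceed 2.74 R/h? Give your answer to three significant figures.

5.64 half-value layers

At 3.70 m, distance alone gives (1.17/3.70)² = 0.09999, so 1370 × 0.09999 = 137.0 R/h.
Further attenuation needed: 137.0/2.74 = 50.00.
n = log₂(50.00) = 5.644 half-value layers.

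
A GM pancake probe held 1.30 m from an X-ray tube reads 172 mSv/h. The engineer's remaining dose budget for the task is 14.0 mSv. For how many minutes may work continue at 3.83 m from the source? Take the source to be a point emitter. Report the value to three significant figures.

42.4 min

Applying the 1/r² law, rate at 3.83 m:
172 × (1.30/3.83)² = 172 × 0.1152 = 19.81 mSv/h.
Stay time = 14.0 mSv ÷ 19.81 mSv/h = 0.7067 h = 42.40 min.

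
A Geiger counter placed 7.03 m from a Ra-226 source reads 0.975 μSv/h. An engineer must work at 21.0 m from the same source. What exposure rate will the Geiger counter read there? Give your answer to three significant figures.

Since intensity falls as 1/r², scaling from 7.03 m to 21.0 m:
(7.03/21.0)² = 0.1121, so 0.975 × 0.1121 = 0.1093 μSv/h.

0.109 μSv/h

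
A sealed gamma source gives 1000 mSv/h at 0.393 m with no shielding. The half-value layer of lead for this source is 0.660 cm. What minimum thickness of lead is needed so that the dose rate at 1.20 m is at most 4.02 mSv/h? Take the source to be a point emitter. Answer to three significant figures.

At 1.20 m, distance alone gives (0.393/1.20)² = 0.1073, so 1000 × 0.1073 = 107.3 mSv/h.
Further attenuation needed: 107.3/4.02 = 26.69.
n = log₂(26.69) = 4.738 half-value layers.
Thickness = 4.738 × 0.660 cm = 3.127 cm.

3.13 cm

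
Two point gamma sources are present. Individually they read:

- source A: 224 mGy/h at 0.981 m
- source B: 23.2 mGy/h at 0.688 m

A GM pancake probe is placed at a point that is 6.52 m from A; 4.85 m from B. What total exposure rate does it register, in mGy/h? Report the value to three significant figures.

Each source contributes Iᵢ·(dᵢ/rᵢ)²; contributions add.
A: 224 × (0.981/6.52)² = 5.071 mGy/h
B: 23.2 × (0.688/4.85)² = 0.4669 mGy/h
Total = 5.071 + 0.4669 = 5.538 mGy/h.

5.54 mGy/h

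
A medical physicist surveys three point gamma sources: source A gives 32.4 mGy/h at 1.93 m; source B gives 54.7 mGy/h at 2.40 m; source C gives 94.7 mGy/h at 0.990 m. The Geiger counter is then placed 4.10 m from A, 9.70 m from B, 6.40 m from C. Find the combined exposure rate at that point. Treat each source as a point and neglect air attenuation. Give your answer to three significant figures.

12.8 mGy/h

Each source contributes Iᵢ·(dᵢ/rᵢ)²; contributions add.
A: 32.4 × (1.93/4.10)² = 7.179 mGy/h
B: 54.7 × (2.40/9.70)² = 3.349 mGy/h
C: 94.7 × (0.990/6.40)² = 2.266 mGy/h
Total = 7.179 + 3.349 + 2.266 = 12.79 mGy/h.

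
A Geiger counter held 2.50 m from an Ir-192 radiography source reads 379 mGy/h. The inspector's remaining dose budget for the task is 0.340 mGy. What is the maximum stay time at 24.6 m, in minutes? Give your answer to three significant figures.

Since intensity falls as 1/r², rate at 24.6 m:
(2.50/24.6)² = 0.01033, so 379 × 0.01033 = 3.915 mGy/h.
Stay time = 0.340 mGy ÷ 3.915 mGy/h = 0.08685 h = 5.211 min.

5.21 min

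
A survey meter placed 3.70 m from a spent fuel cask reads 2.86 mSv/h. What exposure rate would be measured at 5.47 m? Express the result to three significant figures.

Applying the 1/r² law, scaling from 3.70 m to 5.47 m:
(3.70/5.47)² = 0.4575, so 2.86 × 0.4575 = 1.308 mSv/h.

1.31 mSv/h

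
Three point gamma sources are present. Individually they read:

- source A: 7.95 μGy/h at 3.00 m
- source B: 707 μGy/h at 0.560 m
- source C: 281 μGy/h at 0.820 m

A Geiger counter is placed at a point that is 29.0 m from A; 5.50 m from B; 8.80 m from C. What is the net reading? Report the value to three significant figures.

Each source contributes Iᵢ·(dᵢ/rᵢ)²; contributions add.
A: 7.95 × (3.00/29.0)² = 0.08508 μGy/h
B: 707 × (0.560/5.50)² = 7.329 μGy/h
C: 281 × (0.820/8.80)² = 2.440 μGy/h
Total = 0.08508 + 7.329 + 2.440 = 9.854 μGy/h.

9.85 μGy/h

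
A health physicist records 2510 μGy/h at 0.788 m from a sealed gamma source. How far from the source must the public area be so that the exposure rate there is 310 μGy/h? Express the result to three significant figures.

Applying the 1/r² law, d₂ = d₁·√(I₁/I₂).
I₁/I₂ = 2510/310 = 8.097, so d₂ = 0.788 × √8.097 = 2.242 m.

2.24 m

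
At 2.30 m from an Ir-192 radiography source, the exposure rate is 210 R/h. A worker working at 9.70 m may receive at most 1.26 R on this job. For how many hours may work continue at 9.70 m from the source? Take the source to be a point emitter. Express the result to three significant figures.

By the inverse-square law, rate at 9.70 m:
(2.30/9.70)² = 0.05622, so 210 × 0.05622 = 11.81 R/h.
Stay time = 1.26 R ÷ 11.81 R/h = 0.1067 h.

0.107 h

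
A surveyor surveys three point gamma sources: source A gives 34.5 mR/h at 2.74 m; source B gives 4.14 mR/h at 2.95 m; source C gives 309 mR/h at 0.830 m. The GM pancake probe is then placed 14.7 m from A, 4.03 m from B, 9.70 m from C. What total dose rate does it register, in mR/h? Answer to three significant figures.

Each source contributes Iᵢ·(dᵢ/rᵢ)²; contributions add.
A: 34.5 × (2.74/14.7)² = 1.199 mR/h
B: 4.14 × (2.95/4.03)² = 2.218 mR/h
C: 309 × (0.830/9.70)² = 2.262 mR/h
Total = 1.199 + 2.218 + 2.262 = 5.679 mR/h.

5.68 mR/h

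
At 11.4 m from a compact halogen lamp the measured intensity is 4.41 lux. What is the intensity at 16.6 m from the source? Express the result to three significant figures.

2.08 lux

Using I₁d₁² = I₂d₂², scaling from 11.4 m to 16.6 m:
4.41 × (11.4/16.6)² = 4.41 × 0.4716 = 2.080 lux.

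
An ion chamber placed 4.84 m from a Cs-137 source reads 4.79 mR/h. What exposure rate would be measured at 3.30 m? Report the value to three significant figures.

Intensity scales as (d₁/d₂)², so scaling from 4.84 m to 3.30 m:
(4.84/3.30)² = 2.151, so 4.79 × 2.151 = 10.30 mR/h.

10.3 mR/h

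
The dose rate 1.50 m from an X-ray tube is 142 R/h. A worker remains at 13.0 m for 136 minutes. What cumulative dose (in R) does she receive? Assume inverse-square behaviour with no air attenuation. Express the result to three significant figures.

Using I₁d₁² = I₂d₂², rate at 13.0 m:
(1.50/13.0)² = 0.01331, so 142 × 0.01331 = 1.890 R/h.
Dose = rate × time = 1.890 R/h × 2.267 h = 4.285 R.

4.29 R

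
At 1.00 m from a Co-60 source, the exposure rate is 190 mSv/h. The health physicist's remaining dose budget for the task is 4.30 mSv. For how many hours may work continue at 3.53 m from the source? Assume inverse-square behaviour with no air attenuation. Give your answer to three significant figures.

0.282 h

Applying the 1/r² law, rate at 3.53 m:
190 × (1.00/3.53)² = 190 × 0.08025 = 15.25 mSv/h.
Stay time = 4.30 mSv ÷ 15.25 mSv/h = 0.2820 h.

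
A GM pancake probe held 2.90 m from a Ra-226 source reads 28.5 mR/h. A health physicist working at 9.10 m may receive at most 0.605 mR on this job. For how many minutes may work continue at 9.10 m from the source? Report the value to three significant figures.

12.5 min

Using I₁d₁² = I₂d₂², rate at 9.10 m:
(2.90/9.10)² = 0.1016, so 28.5 × 0.1016 = 2.896 mR/h.
Stay time = 0.605 mR ÷ 2.896 mR/h = 0.2089 h = 12.53 min.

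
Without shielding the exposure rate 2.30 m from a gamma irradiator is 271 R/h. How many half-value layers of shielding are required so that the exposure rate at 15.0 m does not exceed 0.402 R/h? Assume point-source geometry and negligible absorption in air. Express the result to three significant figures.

3.99 half-value layers

At 15.0 m, distance alone gives 271 × (2.30/15.0)² = 271 × 0.02351 = 6.371 R/h.
Further attenuation needed: 6.371/0.402 = 15.85.
n = log₂(15.85) = 3.986 half-value layers.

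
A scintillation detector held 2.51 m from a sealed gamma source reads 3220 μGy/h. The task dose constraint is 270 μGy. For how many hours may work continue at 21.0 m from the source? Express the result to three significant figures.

Applying the 1/r² law, rate at 21.0 m:
3220 × (2.51/21.0)² = 3220 × 0.01429 = 46.01 μGy/h.
Stay time = 270 μGy ÷ 46.01 μGy/h = 5.868 h.

5.87 h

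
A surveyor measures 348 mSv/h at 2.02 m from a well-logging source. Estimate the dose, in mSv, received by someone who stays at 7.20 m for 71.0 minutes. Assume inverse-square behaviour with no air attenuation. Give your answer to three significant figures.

By the inverse-square law, rate at 7.20 m:
(2.02/7.20)² = 0.07871, so 348 × 0.07871 = 27.39 mSv/h.
Dose = rate × time = 27.39 mSv/h × 1.183 h = 32.40 mSv.

32.4 mSv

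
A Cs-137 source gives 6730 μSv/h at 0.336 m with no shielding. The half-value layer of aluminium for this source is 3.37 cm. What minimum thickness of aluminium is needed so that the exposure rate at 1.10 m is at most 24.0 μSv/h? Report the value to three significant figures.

15.9 cm

At 1.10 m, distance alone gives (0.336/1.10)² = 0.09330, so 6730 × 0.09330 = 627.9 μSv/h.
Further attenuation needed: 627.9/24.0 = 26.16.
n = log₂(26.16) = 4.709 half-value layers.
Thickness = 4.709 × 3.37 cm = 15.87 cm.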